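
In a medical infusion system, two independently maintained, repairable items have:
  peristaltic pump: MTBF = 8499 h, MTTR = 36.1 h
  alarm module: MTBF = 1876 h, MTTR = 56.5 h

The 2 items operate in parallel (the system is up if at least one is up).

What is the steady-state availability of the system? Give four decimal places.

0.9999

A(peristaltic pump) = MTBF/(MTBF+MTTR) = 8499/(8499+36.1) = 0.995770
A(alarm module) = MTBF/(MTBF+MTTR) = 1876/(1876+56.5) = 0.970763
Parallel availability: 1 − (1 − 0.995770)(1 − 0.970763) = 0.9999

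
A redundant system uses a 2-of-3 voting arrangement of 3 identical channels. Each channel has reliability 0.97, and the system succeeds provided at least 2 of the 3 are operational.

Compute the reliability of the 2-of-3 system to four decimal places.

R = Σ_{i=2}^{3} C(3,i) p^i (1−p)^{3−i} with p = 0.97
C(3,2)·0.97^2·0.03^1 = 0.084681
C(3,3)·0.97^3·0.03^0 = 0.912673
Sum = 0.9974

0.9974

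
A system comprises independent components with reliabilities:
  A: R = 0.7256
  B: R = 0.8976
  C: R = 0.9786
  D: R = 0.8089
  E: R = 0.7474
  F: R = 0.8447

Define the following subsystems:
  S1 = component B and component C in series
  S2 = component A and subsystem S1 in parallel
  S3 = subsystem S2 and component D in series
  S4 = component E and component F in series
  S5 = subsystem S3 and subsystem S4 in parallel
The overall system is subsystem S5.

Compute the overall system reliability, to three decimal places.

Series (B and C): 0.89760 × 0.97860 = 0.87839
Parallel (A and [0.87839]): 1 − (1 − 0.72560)(1 − 0.87839) = 0.96663
Series ([0.96663] and D): 0.96663 × 0.80890 = 0.78191
Series (E and F): 0.74740 × 0.84470 = 0.63133
Parallel ([0.78191] and [0.63133]): 1 − (1 − 0.78191)(1 − 0.63133) = 0.920

0.920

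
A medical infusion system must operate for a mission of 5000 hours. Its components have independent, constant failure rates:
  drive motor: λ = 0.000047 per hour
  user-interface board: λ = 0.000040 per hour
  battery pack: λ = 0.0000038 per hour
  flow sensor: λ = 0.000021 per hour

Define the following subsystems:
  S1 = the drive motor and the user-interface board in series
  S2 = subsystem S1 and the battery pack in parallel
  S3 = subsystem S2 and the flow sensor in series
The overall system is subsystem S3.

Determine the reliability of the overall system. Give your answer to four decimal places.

R(drive motor) = exp(−0.000047 × 5000) = 0.790571
R(user-interface board) = exp(−0.000040 × 5000) = 0.818731
R(battery pack) = exp(−0.0000038 × 5000) = 0.981179
R(flow sensor) = exp(−0.000021 × 5000) = 0.900325
Series (drive motor and user-interface board): 0.790571 × 0.818731 = 0.647265
Parallel ([0.647265] and battery pack): 1 − (1 − 0.647265)(1 − 0.981179) = 0.993361
Series ([0.993361] and flow sensor): 0.993361 × 0.900325 = 0.8943

0.8943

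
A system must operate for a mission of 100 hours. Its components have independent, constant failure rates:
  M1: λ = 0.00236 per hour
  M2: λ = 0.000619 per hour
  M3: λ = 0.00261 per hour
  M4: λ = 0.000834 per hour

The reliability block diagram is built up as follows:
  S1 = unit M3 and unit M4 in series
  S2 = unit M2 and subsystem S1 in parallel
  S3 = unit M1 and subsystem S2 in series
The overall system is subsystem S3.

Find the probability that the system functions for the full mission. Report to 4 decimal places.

0.7760

R(M1) = exp(−0.00236 × 100) = 0.789781
R(M2) = exp(−0.000619 × 100) = 0.939977
R(M3) = exp(−0.00261 × 100) = 0.770281
R(M4) = exp(−0.000834 × 100) = 0.919983
Series (M3 and M4): 0.770281 × 0.919983 = 0.708645
Parallel (M2 and [0.708645]): 1 − (1 − 0.939977)(1 − 0.708645) = 0.982512
Series (M1 and [0.982512]): 0.789781 × 0.982512 = 0.7760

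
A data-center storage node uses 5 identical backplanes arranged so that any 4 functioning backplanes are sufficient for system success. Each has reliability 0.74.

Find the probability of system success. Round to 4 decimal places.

0.6117

R = Σ_{i=4}^{5} C(5,i) p^i (1−p)^{5−i} with p = 0.74
C(5,4)·0.74^4·0.26^1 = 0.389825
C(5,5)·0.74^5·0.26^0 = 0.221901
Sum = 0.6117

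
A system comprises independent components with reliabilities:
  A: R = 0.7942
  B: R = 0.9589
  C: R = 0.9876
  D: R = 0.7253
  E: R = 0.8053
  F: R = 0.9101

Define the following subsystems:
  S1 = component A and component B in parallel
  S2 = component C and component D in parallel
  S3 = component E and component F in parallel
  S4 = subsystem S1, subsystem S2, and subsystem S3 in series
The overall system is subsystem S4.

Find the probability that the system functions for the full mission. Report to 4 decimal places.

Parallel (A and B): 1 − (1 − 0.794200)(1 − 0.958900) = 0.991542
Parallel (C and D): 1 − (1 − 0.987600)(1 − 0.725300) = 0.996594
Parallel (E and F): 1 − (1 − 0.805300)(1 − 0.910100) = 0.982496
Series ([0.991542], [0.996594], and [0.982496]): 0.991542 × 0.996594 × 0.982496 = 0.9709

0.9709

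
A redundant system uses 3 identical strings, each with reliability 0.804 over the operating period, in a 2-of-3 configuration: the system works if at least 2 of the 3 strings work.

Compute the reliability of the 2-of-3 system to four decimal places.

0.8998

R = Σ_{i=2}^{3} C(3,i) p^i (1−p)^{3−i} with p = 0.804
C(3,2)·0.804^2·0.196^1 = 0.380093
C(3,3)·0.804^3·0.196^0 = 0.519718
Sum = 0.8998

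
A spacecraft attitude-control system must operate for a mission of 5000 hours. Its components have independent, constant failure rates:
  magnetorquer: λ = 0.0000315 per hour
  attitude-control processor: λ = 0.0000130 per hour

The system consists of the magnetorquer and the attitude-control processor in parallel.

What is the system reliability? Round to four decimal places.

0.9908

R(magnetorquer) = exp(−0.0000315 × 5000) = 0.854277
R(attitude-control processor) = exp(−0.0000130 × 5000) = 0.937067
Parallel (magnetorquer and attitude-control processor): 1 − (1 − 0.854277)(1 − 0.937067) = 0.9908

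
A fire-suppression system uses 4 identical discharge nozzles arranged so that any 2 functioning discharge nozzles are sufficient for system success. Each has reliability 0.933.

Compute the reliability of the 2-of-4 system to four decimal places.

R = Σ_{i=2}^{4} C(4,i) p^i (1−p)^{4−i} with p = 0.933
C(4,2)·0.933^2·0.067^2 = 0.023446
C(4,3)·0.933^3·0.067^1 = 0.217661
C(4,4)·0.933^4·0.067^0 = 0.757751
Sum = 0.9989

0.9989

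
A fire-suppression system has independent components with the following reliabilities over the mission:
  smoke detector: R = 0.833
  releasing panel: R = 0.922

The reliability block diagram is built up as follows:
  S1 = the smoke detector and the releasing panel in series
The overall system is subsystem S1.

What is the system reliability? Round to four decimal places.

Series (smoke detector and releasing panel): 0.833000 × 0.922000 = 0.7680

0.7680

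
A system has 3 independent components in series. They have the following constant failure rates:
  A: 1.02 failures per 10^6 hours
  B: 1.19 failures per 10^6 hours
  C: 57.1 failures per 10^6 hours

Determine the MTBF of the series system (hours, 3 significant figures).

Series of exponential components: λ_sys = Σ λ_i
λ_sys = 0.00000102 + 0.00000119 + 0.0000571 = 5.9310e-05 /h
MTBF = 1 / λ_sys = 16900 h

16900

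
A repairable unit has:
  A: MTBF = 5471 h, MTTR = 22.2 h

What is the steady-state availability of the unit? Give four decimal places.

A(A) = MTBF/(MTBF+MTTR) = 5471/(5471+22.2) = 0.9960

0.9960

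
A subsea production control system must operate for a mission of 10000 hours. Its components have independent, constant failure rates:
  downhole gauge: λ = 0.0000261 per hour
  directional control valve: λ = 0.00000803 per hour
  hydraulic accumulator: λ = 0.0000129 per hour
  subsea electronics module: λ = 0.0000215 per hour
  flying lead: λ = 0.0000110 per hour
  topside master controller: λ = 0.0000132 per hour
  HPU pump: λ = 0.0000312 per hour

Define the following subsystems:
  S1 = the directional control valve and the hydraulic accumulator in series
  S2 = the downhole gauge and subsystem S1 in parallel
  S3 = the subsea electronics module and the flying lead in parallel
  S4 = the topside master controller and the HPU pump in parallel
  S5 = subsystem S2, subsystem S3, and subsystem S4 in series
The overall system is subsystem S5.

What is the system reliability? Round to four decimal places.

0.9063

R(downhole gauge) = exp(−0.0000261 × 10000) = 0.770281
R(directional control valve) = exp(−0.00000803 × 10000) = 0.922839
R(hydraulic accumulator) = exp(−0.0000129 × 10000) = 0.878974
R(subsea electronics module) = exp(−0.0000215 × 10000) = 0.806541
R(flying lead) = exp(−0.0000110 × 10000) = 0.895834
R(topside master controller) = exp(−0.0000132 × 10000) = 0.876341
R(HPU pump) = exp(−0.0000312 × 10000) = 0.731982
Series (directional control valve and hydraulic accumulator): 0.922839 × 0.878974 = 0.811151
Parallel (downhole gauge and [0.811151]): 1 − (1 − 0.770281)(1 − 0.811151) = 0.956618
Parallel (subsea electronics module and flying lead): 1 − (1 − 0.806541)(1 − 0.895834) = 0.979848
Parallel (topside master controller and HPU pump): 1 − (1 − 0.876341)(1 − 0.731982) = 0.966857
Series ([0.956618], [0.979848], and [0.966857]): 0.956618 × 0.979848 × 0.966857 = 0.9063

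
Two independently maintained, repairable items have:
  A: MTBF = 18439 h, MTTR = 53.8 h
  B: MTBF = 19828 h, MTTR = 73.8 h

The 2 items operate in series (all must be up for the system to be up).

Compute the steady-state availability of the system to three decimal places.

0.993

A(A) = MTBF/(MTBF+MTTR) = 18439/(18439+53.8) = 0.997091
A(B) = MTBF/(MTBF+MTTR) = 19828/(19828+73.8) = 0.996292
Series availability: 0.997091 × 0.996292 = 0.993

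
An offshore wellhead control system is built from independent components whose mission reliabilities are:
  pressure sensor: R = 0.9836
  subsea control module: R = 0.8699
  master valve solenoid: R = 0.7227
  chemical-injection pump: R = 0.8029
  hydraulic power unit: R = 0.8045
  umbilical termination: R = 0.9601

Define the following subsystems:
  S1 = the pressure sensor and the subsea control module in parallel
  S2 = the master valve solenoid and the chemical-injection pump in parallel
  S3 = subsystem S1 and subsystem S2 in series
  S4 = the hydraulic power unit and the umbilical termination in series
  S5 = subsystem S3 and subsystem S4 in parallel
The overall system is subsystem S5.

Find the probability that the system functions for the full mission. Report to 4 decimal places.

Parallel (pressure sensor and subsea control module): 1 − (1 − 0.983600)(1 − 0.869900) = 0.997866
Parallel (master valve solenoid and chemical-injection pump): 1 − (1 − 0.722700)(1 − 0.802900) = 0.945344
Series ([0.997866] and [0.945344]): 0.997866 × 0.945344 = 0.943327
Series (hydraulic power unit and umbilical termination): 0.804500 × 0.960100 = 0.772400
Parallel ([0.943327] and [0.772400]): 1 − (1 − 0.943327)(1 − 0.772400) = 0.9871

0.9871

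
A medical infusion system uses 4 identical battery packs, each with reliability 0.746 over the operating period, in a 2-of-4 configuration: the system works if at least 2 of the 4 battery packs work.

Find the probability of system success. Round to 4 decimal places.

0.9469

R = Σ_{i=2}^{4} C(4,i) p^i (1−p)^{4−i} with p = 0.746
C(4,2)·0.746^2·0.254^2 = 0.215425
C(4,3)·0.746^3·0.254^1 = 0.421804
C(4,4)·0.746^4·0.254^0 = 0.309710
Sum = 0.9469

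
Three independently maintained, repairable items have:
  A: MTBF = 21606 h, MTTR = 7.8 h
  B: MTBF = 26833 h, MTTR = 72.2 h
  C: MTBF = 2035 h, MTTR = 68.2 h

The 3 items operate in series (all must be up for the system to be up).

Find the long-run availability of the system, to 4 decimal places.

0.9646

A(A) = MTBF/(MTBF+MTTR) = 21606/(21606+7.8) = 0.999639
A(B) = MTBF/(MTBF+MTTR) = 26833/(26833+72.2) = 0.997317
A(C) = MTBF/(MTBF+MTTR) = 2035/(2035+68.2) = 0.967573
Series availability: 0.999639 × 0.997317 × 0.967573 = 0.9646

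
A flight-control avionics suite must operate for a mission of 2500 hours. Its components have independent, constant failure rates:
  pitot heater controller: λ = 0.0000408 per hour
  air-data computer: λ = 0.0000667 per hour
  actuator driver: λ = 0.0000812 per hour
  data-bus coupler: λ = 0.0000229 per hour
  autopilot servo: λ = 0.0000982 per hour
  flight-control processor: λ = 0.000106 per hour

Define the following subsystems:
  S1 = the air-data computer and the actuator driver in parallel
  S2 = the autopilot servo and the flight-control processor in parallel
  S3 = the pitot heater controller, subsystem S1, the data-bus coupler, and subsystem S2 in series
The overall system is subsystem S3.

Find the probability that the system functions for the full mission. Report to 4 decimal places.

0.7867

R(pitot heater controller) = exp(−0.0000408 × 2500) = 0.903030
R(air-data computer) = exp(−0.0000667 × 2500) = 0.846411
R(actuator driver) = exp(−0.0000812 × 2500) = 0.816278
R(data-bus coupler) = exp(−0.0000229 × 2500) = 0.944358
R(autopilot servo) = exp(−0.0000982 × 2500) = 0.782313
R(flight-control processor) = exp(−0.000106 × 2500) = 0.767206
Parallel (air-data computer and actuator driver): 1 − (1 − 0.846411)(1 − 0.816278) = 0.971782
Parallel (autopilot servo and flight-control processor): 1 − (1 − 0.782313)(1 − 0.767206) = 0.949324
Series (pitot heater controller, [0.971782], data-bus coupler, and [0.949324]): 0.903030 × 0.971782 × 0.944358 × 0.949324 = 0.7867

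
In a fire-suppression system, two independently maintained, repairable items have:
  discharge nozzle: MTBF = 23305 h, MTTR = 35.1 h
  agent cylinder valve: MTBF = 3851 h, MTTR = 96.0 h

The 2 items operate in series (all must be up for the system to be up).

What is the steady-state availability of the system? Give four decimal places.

A(discharge nozzle) = MTBF/(MTBF+MTTR) = 23305/(23305+35.1) = 0.998496
A(agent cylinder valve) = MTBF/(MTBF+MTTR) = 3851/(3851+96.0) = 0.975678
Series availability: 0.998496 × 0.975678 = 0.9742

0.9742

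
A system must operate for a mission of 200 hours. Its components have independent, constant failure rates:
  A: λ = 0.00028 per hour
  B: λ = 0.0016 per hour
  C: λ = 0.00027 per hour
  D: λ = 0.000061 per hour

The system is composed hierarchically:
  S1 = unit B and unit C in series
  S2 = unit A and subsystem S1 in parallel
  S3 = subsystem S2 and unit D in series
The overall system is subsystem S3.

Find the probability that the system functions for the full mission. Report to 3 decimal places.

0.971

R(A) = exp(−0.00028 × 200) = 0.94554
R(B) = exp(−0.0016 × 200) = 0.72615
R(C) = exp(−0.00027 × 200) = 0.94743
R(D) = exp(−0.000061 × 200) = 0.98787
Series (B and C): 0.72615 × 0.94743 = 0.68798
Parallel (A and [0.68798]): 1 − (1 − 0.94554)(1 − 0.68798) = 0.98301
Series ([0.98301] and D): 0.98301 × 0.98787 = 0.971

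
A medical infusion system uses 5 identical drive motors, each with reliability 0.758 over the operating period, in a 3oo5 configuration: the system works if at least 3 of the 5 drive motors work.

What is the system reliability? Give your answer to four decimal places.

R = Σ_{i=3}^{5} C(5,i) p^i (1−p)^{5−i} with p = 0.758
C(5,3)·0.758^3·0.242^2 = 0.255058
C(5,4)·0.758^4·0.242^1 = 0.399450
C(5,5)·0.758^5·0.242^0 = 0.250234
Sum = 0.9047

0.9047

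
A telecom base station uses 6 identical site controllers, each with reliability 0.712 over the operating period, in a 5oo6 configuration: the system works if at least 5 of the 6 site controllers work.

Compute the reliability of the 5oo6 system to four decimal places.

R = Σ_{i=5}^{6} C(6,i) p^i (1−p)^{6−i} with p = 0.712
C(6,5)·0.712^5·0.288^1 = 0.316187
C(6,6)·0.712^6·0.288^0 = 0.130281
Sum = 0.4465

0.4465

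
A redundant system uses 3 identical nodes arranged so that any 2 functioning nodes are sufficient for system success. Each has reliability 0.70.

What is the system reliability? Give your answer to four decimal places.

R = Σ_{i=2}^{3} C(3,i) p^i (1−p)^{3−i} with p = 0.70
C(3,2)·0.70^2·0.30^1 = 0.441000
C(3,3)·0.70^3·0.30^0 = 0.343000
Sum = 0.7840

0.7840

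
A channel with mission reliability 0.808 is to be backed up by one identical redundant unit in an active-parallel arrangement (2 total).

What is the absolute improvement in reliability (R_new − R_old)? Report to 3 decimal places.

0.155

R_before = 0.808
R_after = 1 − (1 − 0.808)^2 = 0.963
ΔR = 0.963 − 0.808 = 0.155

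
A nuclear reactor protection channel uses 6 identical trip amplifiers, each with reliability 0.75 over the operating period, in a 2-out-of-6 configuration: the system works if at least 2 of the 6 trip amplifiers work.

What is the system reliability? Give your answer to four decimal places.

0.9954

R = Σ_{i=2}^{6} C(6,i) p^i (1−p)^{6−i} with p = 0.75
C(6,2)·0.75^2·0.25^4 = 0.032959
C(6,3)·0.75^3·0.25^3 = 0.131836
C(6,4)·0.75^4·0.25^2 = 0.296631
C(6,5)·0.75^5·0.25^1 = 0.355957
C(6,6)·0.75^6·0.25^0 = 0.177979
Sum = 0.9954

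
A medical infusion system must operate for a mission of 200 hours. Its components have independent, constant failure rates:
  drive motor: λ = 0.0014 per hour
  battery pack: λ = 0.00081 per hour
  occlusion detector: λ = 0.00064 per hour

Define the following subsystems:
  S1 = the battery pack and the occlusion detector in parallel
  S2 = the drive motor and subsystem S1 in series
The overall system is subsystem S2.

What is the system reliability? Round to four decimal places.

0.7422

R(drive motor) = exp(−0.0014 × 200) = 0.755784
R(battery pack) = exp(−0.00081 × 200) = 0.850441
R(occlusion detector) = exp(−0.00064 × 200) = 0.879853
Parallel (battery pack and occlusion detector): 1 − (1 − 0.850441)(1 − 0.879853) = 0.982031
Series (drive motor and [0.982031]): 0.755784 × 0.982031 = 0.7422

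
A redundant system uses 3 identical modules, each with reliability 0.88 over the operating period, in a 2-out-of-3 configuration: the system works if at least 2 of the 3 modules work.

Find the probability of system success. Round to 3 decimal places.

0.960

R = Σ_{i=2}^{3} C(3,i) p^i (1−p)^{3−i} with p = 0.88
C(3,2)·0.88^2·0.12^1 = 0.27878
C(3,3)·0.88^3·0.12^0 = 0.68147
Sum = 0.960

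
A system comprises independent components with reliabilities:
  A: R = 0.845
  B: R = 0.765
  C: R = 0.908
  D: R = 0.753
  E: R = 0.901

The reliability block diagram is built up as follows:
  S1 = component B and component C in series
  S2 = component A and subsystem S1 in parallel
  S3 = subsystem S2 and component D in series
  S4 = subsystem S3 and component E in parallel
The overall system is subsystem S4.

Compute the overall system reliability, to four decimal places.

Series (B and C): 0.765000 × 0.908000 = 0.694620
Parallel (A and [0.694620]): 1 − (1 − 0.845000)(1 − 0.694620) = 0.952666
Series ([0.952666] and D): 0.952666 × 0.753000 = 0.717357
Parallel ([0.717357] and E): 1 − (1 − 0.717357)(1 − 0.901000) = 0.9720

0.9720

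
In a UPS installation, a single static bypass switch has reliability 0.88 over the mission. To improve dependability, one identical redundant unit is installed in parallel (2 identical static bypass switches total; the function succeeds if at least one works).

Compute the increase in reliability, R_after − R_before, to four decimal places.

0.1056

R_before = 0.88
R_after = 1 − (1 − 0.88)^2 = 0.9856
ΔR = 0.9856 − 0.88 = 0.1056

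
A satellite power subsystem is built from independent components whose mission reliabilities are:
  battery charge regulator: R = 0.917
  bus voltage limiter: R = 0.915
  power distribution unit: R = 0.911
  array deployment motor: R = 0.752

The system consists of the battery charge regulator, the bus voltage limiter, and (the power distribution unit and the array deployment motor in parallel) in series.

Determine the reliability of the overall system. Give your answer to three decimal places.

0.821

Parallel (power distribution unit and array deployment motor): 1 − (1 − 0.91100)(1 − 0.75200) = 0.97793
Series (battery charge regulator, bus voltage limiter, and [0.97793]): 0.91700 × 0.91500 × 0.97793 = 0.821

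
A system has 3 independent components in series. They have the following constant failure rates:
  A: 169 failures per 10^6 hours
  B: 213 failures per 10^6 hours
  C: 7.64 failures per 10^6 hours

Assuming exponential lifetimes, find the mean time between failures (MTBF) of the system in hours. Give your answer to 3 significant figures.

2570

Series of exponential components: λ_sys = Σ λ_i
λ_sys = 0.000169 + 0.000213 + 0.00000764 = 3.8964e-04 /h
MTBF = 1 / λ_sys = 2570 h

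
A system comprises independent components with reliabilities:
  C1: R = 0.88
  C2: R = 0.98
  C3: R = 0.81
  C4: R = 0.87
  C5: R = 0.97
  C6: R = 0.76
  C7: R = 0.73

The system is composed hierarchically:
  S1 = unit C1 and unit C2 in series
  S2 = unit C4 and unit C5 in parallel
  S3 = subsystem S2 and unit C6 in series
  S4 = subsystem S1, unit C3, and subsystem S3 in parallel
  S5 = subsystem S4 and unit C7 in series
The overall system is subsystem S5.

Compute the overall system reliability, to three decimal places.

0.725

Series (C1 and C2): 0.88000 × 0.98000 = 0.86240
Parallel (C4 and C5): 1 − (1 − 0.87000)(1 − 0.97000) = 0.99610
Series ([0.99610] and C6): 0.99610 × 0.76000 = 0.75704
Parallel ([0.86240], C3, and [0.75704]): 1 − (1 − 0.86240)(1 − 0.81000)(1 − 0.75704) = 0.99365
Series ([0.99365] and C7): 0.99365 × 0.73000 = 0.725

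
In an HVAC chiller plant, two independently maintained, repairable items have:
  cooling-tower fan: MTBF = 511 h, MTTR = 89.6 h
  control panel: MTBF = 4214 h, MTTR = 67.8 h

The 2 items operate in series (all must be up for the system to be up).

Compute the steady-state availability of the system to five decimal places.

0.83734

A(cooling-tower fan) = MTBF/(MTBF+MTTR) = 511/(511+89.6) = 0.850816
A(control panel) = MTBF/(MTBF+MTTR) = 4214/(4214+67.8) = 0.984166
Series availability: 0.850816 × 0.984166 = 0.83734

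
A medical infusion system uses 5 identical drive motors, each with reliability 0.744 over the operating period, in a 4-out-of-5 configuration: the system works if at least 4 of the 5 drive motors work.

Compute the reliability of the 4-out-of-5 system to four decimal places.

R = Σ_{i=4}^{5} C(5,i) p^i (1−p)^{5−i} with p = 0.744
C(5,4)·0.744^4·0.256^1 = 0.392195
C(5,5)·0.744^5·0.256^0 = 0.227963
Sum = 0.6202

0.6202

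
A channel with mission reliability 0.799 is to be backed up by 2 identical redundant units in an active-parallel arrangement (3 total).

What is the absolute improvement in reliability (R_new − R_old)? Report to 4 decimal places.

0.1929

R_before = 0.799
R_after = 1 − (1 − 0.799)^3 = 0.9919
ΔR = 0.9919 − 0.799 = 0.1929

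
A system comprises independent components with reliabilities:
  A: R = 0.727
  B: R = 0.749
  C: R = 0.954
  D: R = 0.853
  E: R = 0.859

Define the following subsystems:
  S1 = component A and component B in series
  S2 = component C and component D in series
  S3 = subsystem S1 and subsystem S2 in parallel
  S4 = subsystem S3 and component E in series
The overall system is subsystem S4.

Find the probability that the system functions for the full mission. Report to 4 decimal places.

0.7861

Series (A and B): 0.727000 × 0.749000 = 0.544523
Series (C and D): 0.954000 × 0.853000 = 0.813762
Parallel ([0.544523] and [0.813762]): 1 − (1 − 0.544523)(1 − 0.813762) = 0.915173
Series ([0.915173] and E): 0.915173 × 0.859000 = 0.7861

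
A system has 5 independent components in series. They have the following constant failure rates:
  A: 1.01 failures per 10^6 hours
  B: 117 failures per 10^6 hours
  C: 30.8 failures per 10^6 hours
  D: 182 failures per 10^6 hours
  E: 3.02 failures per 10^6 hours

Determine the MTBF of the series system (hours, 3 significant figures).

3000

Series of exponential components: λ_sys = Σ λ_i
λ_sys = 0.00000101 + 0.000117 + 0.0000308 + 0.000182 + 0.00000302 = 3.3383e-04 /h
MTBF = 1 / λ_sys = 3000 h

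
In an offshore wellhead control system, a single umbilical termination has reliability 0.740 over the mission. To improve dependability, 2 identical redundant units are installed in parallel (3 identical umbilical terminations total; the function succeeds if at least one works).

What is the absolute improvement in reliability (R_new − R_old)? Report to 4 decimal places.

R_before = 0.740
R_after = 1 − (1 − 0.740)^3 = 0.9824
ΔR = 0.9824 − 0.740 = 0.2424

0.2424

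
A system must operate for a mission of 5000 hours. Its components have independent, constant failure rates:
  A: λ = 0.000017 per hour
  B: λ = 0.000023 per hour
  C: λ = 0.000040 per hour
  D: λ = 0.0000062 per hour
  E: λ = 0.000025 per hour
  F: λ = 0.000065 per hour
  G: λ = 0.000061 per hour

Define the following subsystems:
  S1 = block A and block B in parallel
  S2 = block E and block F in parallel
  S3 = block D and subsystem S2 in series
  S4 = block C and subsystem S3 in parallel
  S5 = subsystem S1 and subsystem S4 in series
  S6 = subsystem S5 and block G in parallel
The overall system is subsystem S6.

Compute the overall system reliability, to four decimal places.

R(A) = exp(−0.000017 × 5000) = 0.918512
R(B) = exp(−0.000023 × 5000) = 0.891366
R(C) = exp(−0.000040 × 5000) = 0.818731
R(D) = exp(−0.0000062 × 5000) = 0.969476
R(E) = exp(−0.000025 × 5000) = 0.882497
R(F) = exp(−0.000065 × 5000) = 0.722527
R(G) = exp(−0.000061 × 5000) = 0.737123
Parallel (A and B): 1 − (1 − 0.918512)(1 − 0.891366) = 0.991148
Parallel (E and F): 1 − (1 − 0.882497)(1 − 0.722527) = 0.967396
Series (D and [0.967396]): 0.969476 × 0.967396 = 0.937867
Parallel (C and [0.937867]): 1 − (1 − 0.818731)(1 − 0.937867) = 0.988737
Series ([0.991148] and [0.988737]): 0.991148 × 0.988737 = 0.979985
Parallel ([0.979985] and G): 1 − (1 − 0.979985)(1 − 0.737123) = 0.9947

0.9947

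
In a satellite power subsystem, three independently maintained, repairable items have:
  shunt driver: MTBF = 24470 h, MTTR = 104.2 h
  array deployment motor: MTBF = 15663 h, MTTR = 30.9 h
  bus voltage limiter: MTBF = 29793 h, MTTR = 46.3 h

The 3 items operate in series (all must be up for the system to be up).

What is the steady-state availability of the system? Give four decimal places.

0.9923

A(shunt driver) = MTBF/(MTBF+MTTR) = 24470/(24470+104.2) = 0.995760
A(array deployment motor) = MTBF/(MTBF+MTTR) = 15663/(15663+30.9) = 0.998031
A(bus voltage limiter) = MTBF/(MTBF+MTTR) = 29793/(29793+46.3) = 0.998448
Series availability: 0.995760 × 0.998031 × 0.998448 = 0.9923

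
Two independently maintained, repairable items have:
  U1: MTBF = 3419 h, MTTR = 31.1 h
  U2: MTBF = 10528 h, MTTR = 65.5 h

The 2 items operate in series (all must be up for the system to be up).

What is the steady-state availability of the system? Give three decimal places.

A(U1) = MTBF/(MTBF+MTTR) = 3419/(3419+31.1) = 0.990986
A(U2) = MTBF/(MTBF+MTTR) = 10528/(10528+65.5) = 0.993817
Series availability: 0.990986 × 0.993817 = 0.985

0.985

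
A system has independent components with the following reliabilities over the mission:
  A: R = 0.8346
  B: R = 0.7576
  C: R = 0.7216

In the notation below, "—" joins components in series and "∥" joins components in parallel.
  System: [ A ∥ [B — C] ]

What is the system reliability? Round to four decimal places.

Series (B and C): 0.757600 × 0.721600 = 0.546684
Parallel (A and [0.546684]): 1 − (1 − 0.834600)(1 − 0.546684) = 0.9250

0.9250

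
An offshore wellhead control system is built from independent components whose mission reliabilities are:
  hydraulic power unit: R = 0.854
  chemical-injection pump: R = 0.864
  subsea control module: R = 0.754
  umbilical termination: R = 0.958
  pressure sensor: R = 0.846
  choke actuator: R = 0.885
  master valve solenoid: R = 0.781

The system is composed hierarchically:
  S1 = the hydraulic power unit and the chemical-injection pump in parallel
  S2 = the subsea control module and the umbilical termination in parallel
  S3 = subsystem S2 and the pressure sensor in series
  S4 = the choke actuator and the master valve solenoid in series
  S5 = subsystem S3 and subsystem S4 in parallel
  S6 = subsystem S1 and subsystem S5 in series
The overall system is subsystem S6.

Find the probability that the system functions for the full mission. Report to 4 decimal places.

Parallel (hydraulic power unit and chemical-injection pump): 1 − (1 − 0.854000)(1 − 0.864000) = 0.980144
Parallel (subsea control module and umbilical termination): 1 − (1 − 0.754000)(1 − 0.958000) = 0.989668
Series ([0.989668] and pressure sensor): 0.989668 × 0.846000 = 0.837259
Series (choke actuator and master valve solenoid): 0.885000 × 0.781000 = 0.691185
Parallel ([0.837259] and [0.691185]): 1 − (1 − 0.837259)(1 − 0.691185) = 0.949743
Series ([0.980144] and [0.949743]): 0.980144 × 0.949743 = 0.9309

0.9309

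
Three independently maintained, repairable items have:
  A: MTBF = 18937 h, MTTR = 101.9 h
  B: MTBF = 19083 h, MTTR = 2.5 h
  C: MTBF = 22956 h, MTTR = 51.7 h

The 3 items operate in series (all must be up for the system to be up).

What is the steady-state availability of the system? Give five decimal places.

A(A) = MTBF/(MTBF+MTTR) = 18937/(18937+101.9) = 0.994648
A(B) = MTBF/(MTBF+MTTR) = 19083/(19083+2.5) = 0.999869
A(C) = MTBF/(MTBF+MTTR) = 22956/(22956+51.7) = 0.997753
Series availability: 0.994648 × 0.999869 × 0.997753 = 0.99228

0.99228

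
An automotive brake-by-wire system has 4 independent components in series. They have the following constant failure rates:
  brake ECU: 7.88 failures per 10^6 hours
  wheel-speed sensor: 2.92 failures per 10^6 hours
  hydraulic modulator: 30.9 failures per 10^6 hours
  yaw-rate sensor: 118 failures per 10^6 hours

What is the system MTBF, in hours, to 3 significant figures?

6260

Series of exponential components: λ_sys = Σ λ_i
λ_sys = 0.00000788 + 0.00000292 + 0.0000309 + 0.000118 = 1.5970e-04 /h
MTBF = 1 / λ_sys = 6260 h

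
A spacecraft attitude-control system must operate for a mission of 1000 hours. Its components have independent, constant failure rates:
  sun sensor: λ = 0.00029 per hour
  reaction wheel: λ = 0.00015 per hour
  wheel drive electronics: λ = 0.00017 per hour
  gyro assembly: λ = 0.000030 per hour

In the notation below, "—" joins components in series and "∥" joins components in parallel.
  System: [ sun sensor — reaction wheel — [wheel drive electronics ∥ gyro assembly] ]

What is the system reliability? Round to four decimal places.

R(sun sensor) = exp(−0.00029 × 1000) = 0.748264
R(reaction wheel) = exp(−0.00015 × 1000) = 0.860708
R(wheel drive electronics) = exp(−0.00017 × 1000) = 0.843665
R(gyro assembly) = exp(−0.000030 × 1000) = 0.970446
Parallel (wheel drive electronics and gyro assembly): 1 − (1 − 0.843665)(1 − 0.970446) = 0.995380
Series (sun sensor, reaction wheel, and [0.995380]): 0.748264 × 0.860708 × 0.995380 = 0.6411

0.6411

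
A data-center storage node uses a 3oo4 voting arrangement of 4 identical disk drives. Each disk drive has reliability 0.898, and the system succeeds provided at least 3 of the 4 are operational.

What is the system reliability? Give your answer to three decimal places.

0.946

R = Σ_{i=3}^{4} C(4,i) p^i (1−p)^{4−i} with p = 0.898
C(4,3)·0.898^3·0.102^1 = 0.29545
C(4,4)·0.898^4·0.102^0 = 0.65029
Sum = 0.946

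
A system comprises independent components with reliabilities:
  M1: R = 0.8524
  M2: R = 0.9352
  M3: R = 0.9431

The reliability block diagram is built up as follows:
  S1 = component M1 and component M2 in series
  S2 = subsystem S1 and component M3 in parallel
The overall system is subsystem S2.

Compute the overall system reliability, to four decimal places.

Series (M1 and M2): 0.852400 × 0.935200 = 0.797164
Parallel ([0.797164] and M3): 1 − (1 − 0.797164)(1 − 0.943100) = 0.9885

0.9885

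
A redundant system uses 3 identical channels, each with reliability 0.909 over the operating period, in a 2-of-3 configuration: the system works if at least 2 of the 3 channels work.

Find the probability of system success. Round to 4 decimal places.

0.9767

R = Σ_{i=2}^{3} C(3,i) p^i (1−p)^{3−i} with p = 0.909
C(3,2)·0.909^2·0.091^1 = 0.225575
C(3,3)·0.909^3·0.091^0 = 0.751089
Sum = 0.9767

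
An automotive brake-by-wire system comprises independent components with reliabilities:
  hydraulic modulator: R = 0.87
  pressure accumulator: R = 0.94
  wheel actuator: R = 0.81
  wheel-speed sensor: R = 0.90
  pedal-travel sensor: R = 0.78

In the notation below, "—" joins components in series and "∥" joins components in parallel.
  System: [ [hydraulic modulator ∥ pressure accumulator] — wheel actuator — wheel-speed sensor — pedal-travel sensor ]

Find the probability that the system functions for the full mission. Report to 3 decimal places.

Parallel (hydraulic modulator and pressure accumulator): 1 − (1 − 0.87000)(1 − 0.94000) = 0.99220
Series ([0.99220], wheel actuator, wheel-speed sensor, and pedal-travel sensor): 0.99220 × 0.81000 × 0.90000 × 0.78000 = 0.564

0.564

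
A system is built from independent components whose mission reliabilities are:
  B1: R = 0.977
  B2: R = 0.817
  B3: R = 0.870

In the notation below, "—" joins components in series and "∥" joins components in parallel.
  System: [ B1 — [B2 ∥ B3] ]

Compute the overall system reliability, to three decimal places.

0.954

Parallel (B2 and B3): 1 − (1 − 0.81700)(1 − 0.87000) = 0.97621
Series (B1 and [0.97621]): 0.97700 × 0.97621 = 0.954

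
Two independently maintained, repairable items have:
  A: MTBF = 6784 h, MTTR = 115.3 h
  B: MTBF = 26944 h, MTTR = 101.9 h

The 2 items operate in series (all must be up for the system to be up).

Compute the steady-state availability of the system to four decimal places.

0.9796

A(A) = MTBF/(MTBF+MTTR) = 6784/(6784+115.3) = 0.983288
A(B) = MTBF/(MTBF+MTTR) = 26944/(26944+101.9) = 0.996232
Series availability: 0.983288 × 0.996232 = 0.9796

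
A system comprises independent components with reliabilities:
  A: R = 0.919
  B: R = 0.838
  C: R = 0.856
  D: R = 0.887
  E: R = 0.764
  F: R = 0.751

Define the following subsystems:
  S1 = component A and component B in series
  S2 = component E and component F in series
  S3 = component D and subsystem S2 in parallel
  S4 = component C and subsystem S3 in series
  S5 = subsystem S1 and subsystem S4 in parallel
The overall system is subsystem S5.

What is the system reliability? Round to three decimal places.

0.957

Series (A and B): 0.91900 × 0.83800 = 0.77012
Series (E and F): 0.76400 × 0.75100 = 0.57376
Parallel (D and [0.57376]): 1 − (1 − 0.88700)(1 − 0.57376) = 0.95183
Series (C and [0.95183]): 0.85600 × 0.95183 = 0.81477
Parallel ([0.77012] and [0.81477]): 1 − (1 − 0.77012)(1 − 0.81477) = 0.957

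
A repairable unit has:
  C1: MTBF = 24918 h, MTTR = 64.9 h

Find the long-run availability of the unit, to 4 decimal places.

0.9974

A(C1) = MTBF/(MTBF+MTTR) = 24918/(24918+64.9) = 0.9974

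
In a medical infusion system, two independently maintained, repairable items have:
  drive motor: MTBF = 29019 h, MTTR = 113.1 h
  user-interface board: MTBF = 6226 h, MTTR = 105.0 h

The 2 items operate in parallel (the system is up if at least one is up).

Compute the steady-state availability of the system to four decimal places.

A(drive motor) = MTBF/(MTBF+MTTR) = 29019/(29019+113.1) = 0.996118
A(user-interface board) = MTBF/(MTBF+MTTR) = 6226/(6226+105.0) = 0.983415
Parallel availability: 1 − (1 − 0.996118)(1 − 0.983415) = 0.9999

0.9999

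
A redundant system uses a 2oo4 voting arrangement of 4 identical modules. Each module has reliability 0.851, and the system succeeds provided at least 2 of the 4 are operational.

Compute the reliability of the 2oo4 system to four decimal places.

0.9882

R = Σ_{i=2}^{4} C(4,i) p^i (1−p)^{4−i} with p = 0.851
C(4,2)·0.851^2·0.149^2 = 0.096468
C(4,3)·0.851^3·0.149^1 = 0.367312
C(4,4)·0.851^4·0.149^0 = 0.524467
Sum = 0.9882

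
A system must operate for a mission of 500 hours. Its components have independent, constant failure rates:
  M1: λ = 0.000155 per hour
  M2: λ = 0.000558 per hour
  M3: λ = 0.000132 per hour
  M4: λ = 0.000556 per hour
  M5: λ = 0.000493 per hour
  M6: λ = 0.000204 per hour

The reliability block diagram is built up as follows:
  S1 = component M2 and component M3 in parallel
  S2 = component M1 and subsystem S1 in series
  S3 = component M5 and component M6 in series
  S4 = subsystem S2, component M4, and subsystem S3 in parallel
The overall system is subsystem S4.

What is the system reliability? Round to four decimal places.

0.9936

R(M1) = exp(−0.000155 × 500) = 0.925427
R(M2) = exp(−0.000558 × 500) = 0.756540
R(M3) = exp(−0.000132 × 500) = 0.936131
R(M4) = exp(−0.000556 × 500) = 0.757297
R(M5) = exp(−0.000493 × 500) = 0.781531
R(M6) = exp(−0.000204 × 500) = 0.903030
Parallel (M2 and M3): 1 − (1 − 0.756540)(1 − 0.936131) = 0.984450
Series (M1 and [0.984450]): 0.925427 × 0.984450 = 0.911037
Series (M5 and M6): 0.781531 × 0.903030 = 0.705746
Parallel ([0.911037], M4, and [0.705746]): 1 − (1 − 0.911037)(1 − 0.757297)(1 − 0.705746) = 0.9936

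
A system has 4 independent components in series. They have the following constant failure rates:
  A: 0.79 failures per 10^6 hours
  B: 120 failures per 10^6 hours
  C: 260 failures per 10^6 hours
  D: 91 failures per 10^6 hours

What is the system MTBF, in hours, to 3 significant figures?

2120

Series of exponential components: λ_sys = Σ λ_i
λ_sys = 0.00000079 + 0.00012 + 0.00026 + 0.000091 = 4.7179e-04 /h
MTBF = 1 / λ_sys = 2120 h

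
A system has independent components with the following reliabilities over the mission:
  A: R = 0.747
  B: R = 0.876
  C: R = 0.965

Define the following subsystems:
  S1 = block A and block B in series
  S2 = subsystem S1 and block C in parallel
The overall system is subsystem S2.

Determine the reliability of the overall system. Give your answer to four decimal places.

0.9879

Series (A and B): 0.747000 × 0.876000 = 0.654372
Parallel ([0.654372] and C): 1 − (1 − 0.654372)(1 − 0.965000) = 0.9879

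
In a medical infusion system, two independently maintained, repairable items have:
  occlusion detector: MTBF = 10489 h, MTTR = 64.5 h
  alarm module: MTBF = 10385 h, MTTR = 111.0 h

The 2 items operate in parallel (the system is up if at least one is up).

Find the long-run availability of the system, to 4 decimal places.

A(occlusion detector) = MTBF/(MTBF+MTTR) = 10489/(10489+64.5) = 0.993888
A(alarm module) = MTBF/(MTBF+MTTR) = 10385/(10385+111.0) = 0.989425
Parallel availability: 1 − (1 − 0.993888)(1 − 0.989425) = 0.9999

0.9999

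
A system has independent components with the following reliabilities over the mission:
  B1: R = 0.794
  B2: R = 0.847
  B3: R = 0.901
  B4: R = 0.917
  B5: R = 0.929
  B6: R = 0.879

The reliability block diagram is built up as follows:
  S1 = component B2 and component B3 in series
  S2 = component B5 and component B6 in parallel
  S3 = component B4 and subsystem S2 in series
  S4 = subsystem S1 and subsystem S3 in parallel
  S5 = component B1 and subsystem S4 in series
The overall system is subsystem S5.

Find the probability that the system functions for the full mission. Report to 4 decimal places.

0.7769

Series (B2 and B3): 0.847000 × 0.901000 = 0.763147
Parallel (B5 and B6): 1 − (1 − 0.929000)(1 − 0.879000) = 0.991409
Series (B4 and [0.991409]): 0.917000 × 0.991409 = 0.909122
Parallel ([0.763147] and [0.909122]): 1 − (1 − 0.763147)(1 − 0.909122) = 0.978475
Series (B1 and [0.978475]): 0.794000 × 0.978475 = 0.7769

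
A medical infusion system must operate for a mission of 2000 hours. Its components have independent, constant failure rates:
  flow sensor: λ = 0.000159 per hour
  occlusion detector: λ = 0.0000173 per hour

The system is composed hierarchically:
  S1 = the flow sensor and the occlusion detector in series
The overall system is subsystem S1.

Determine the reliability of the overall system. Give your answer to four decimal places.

R(flow sensor) = exp(−0.000159 × 2000) = 0.727603
R(occlusion detector) = exp(−0.0000173 × 2000) = 0.965992
Series (flow sensor and occlusion detector): 0.727603 × 0.965992 = 0.7029

0.7029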